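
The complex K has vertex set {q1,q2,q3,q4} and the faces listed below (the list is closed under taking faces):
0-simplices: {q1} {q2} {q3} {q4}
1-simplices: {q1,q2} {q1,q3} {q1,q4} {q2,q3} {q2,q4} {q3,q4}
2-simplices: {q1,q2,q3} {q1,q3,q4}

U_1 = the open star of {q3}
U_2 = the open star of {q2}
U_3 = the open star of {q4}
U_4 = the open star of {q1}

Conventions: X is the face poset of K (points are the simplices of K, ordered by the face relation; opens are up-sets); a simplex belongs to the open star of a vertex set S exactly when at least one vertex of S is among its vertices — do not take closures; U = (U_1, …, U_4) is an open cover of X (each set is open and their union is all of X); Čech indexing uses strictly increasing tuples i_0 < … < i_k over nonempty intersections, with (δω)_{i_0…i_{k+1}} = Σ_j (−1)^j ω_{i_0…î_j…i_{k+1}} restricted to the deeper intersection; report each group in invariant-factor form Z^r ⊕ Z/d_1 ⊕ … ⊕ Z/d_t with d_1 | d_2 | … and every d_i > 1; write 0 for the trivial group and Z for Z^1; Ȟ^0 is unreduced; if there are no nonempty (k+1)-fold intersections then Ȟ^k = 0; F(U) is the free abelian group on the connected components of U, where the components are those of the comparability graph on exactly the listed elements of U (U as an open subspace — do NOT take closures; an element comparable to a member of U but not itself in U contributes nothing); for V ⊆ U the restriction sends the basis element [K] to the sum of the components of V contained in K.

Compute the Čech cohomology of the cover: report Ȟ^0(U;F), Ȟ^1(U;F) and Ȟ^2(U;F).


nonempty intersections:
  U1={{q3},{q1,q3},{q2,q3},{q3,q4},{q1,q2,q3},{q1,q3,q4}} U2={{q2},{q1,q2},{q2,q3},{q2,q4},{q1,q2,q3}} U3={{q4},{q1,q4},{q2,q4},{q3,q4},{q1,q3,q4}} U4={{q1},{q1,q2},{q1,q3},{q1,q4},{q1,q2,q3},{q1,q3,q4}}
  U12={{q2,q3},{q1,q2,q3}} U13={{q3,q4},{q1,q3,q4}} U14={{q1,q3},{q1,q2,q3},{q1,q3,q4}} U23={{q2,q4}} U24={{q1,q2},{q1,q2,q3}} U34={{q1,q4},{q1,q3,q4}}
  U124={{q1,q2,q3}} U134={{q1,q3,q4}}
components per intersection:
  U1: {{q3},{q1,q3},{q2,q3},{q3,q4},{q1,q2,q3},{q1,q3,q4}}
  U2: {{q2},{q1,q2},{q2,q3},{q2,q4},{q1,q2,q3}}
  U3: {{q4},{q1,q4},{q2,q4},{q3,q4},{q1,q3,q4}}
  U4: {{q1},{q1,q2},{q1,q3},{q1,q4},{q1,q2,q3},{q1,q3,q4}}
  U12: {{q2,q3},{q1,q2,q3}}
  U13: {{q3,q4},{q1,q3,q4}}
  U14: {{q1,q3},{q1,q2,q3},{q1,q3,q4}}
  U23: {{q2,q4}}
  U24: {{q1,q2},{q1,q2,q3}}
  U34: {{q1,q4},{q1,q3,q4}}
  U124: {{q1,q2,q3}}
  U134: {{q1,q3,q4}}
C dims 4,6,2; δ0: rk 3, SNF 1^3; δ1: rk 2, SNF 1^2
Ȟ^0: (4−3)−0=1 ⇒ Z
Ȟ^1: (6−2)−3=1 ⇒ Z
Ȟ^2: (2−0)−2=0 ⇒ 0

Ȟ^0(U;F) ≅ Z,  Ȟ^1(U;F) ≅ Z,  Ȟ^2(U;F) ≅ 0


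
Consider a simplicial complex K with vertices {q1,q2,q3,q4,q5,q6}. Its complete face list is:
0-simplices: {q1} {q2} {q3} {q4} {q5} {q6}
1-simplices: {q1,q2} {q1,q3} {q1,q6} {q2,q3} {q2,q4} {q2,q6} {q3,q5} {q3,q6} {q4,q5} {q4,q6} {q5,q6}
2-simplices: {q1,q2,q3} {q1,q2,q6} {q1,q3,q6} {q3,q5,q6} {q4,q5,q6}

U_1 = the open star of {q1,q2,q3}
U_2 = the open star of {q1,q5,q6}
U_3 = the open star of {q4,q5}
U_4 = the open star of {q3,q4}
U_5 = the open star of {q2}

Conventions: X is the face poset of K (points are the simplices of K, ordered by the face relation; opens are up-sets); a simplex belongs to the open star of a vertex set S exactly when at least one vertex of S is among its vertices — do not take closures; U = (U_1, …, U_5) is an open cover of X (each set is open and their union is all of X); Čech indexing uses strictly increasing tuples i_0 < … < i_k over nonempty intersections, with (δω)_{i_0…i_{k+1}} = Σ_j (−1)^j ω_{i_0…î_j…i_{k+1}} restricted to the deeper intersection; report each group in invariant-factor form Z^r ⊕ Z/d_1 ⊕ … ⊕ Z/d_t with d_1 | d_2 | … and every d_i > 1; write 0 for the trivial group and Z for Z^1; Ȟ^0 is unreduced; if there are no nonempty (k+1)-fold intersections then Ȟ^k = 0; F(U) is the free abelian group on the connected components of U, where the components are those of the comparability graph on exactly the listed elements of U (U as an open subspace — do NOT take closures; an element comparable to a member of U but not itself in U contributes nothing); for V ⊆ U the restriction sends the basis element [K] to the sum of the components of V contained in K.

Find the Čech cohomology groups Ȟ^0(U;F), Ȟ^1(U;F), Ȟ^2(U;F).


nonempty overlaps:
  U1={{q1},{q2},{q3},{q1,q2},{q1,q3},{q1,q6},{q2,q3},{q2,q4},{q2,q6},{q3,q5},{q3,q6},{q1,q2,q3},{q1,q2,q6},{q1,q3,q6},{q3,q5,q6}} U2={{q1},{q5},{q6},{q1,q2},{q1,q3},{q1,q6},{q2,q6},{q3,q5},{q3,q6},{q4,q5},{q4,q6},{q5,q6},{q1,q2,q3},{q1,q2,q6},{q1,q3,q6},{q3,q5,q6},{q4,q5,q6}} U3={{q4},{q5},{q2,q4},{q3,q5},{q4,q5},{q4,q6},{q5,q6},{q3,q5,q6},{q4,q5,q6}} U4={{q3},{q4},{q1,q3},{q2,q3},{q2,q4},{q3,q5},{q3,q6},{q4,q5},{q4,q6},{q1,q2,q3},{q1,q3,q6},{q3,q5,q6},{q4,q5,q6}} U5={{q2},{q1,q2},{q2,q3},{q2,q4},{q2,q6},{q1,q2,q3},{q1,q2,q6}}
  U12={{q1},{q1,q2},{q1,q3},{q1,q6},{q2,q6},{q3,q5},{q3,q6},{q1,q2,q3},{q1,q2,q6},{q1,q3,q6},{q3,q5,q6}} U13={{q2,q4},{q3,q5},{q3,q5,q6}} U14={{q3},{q1,q3},{q2,q3},{q2,q4},{q3,q5},{q3,q6},{q1,q2,q3},{q1,q3,q6},{q3,q5,q6}} U15={{q2},{q1,q2},{q2,q3},{q2,q4},{q2,q6},{q1,q2,q3},{q1,q2,q6}} U23={{q5},{q3,q5},{q4,q5},{q4,q6},{q5,q6},{q3,q5,q6},{q4,q5,q6}} U24={{q1,q3},{q3,q5},{q3,q6},{q4,q5},{q4,q6},{q1,q2,q3},{q1,q3,q6},{q3,q5,q6},{q4,q5,q6}} U25={{q1,q2},{q2,q6},{q1,q2,q3},{q1,q2,q6}} U34={{q4},{q2,q4},{q3,q5},{q4,q5},{q4,q6},{q3,q5,q6},{q4,q5,q6}} U35={{q2,q4}} U45={{q2,q3},{q2,q4},{q1,q2,q3}}
  U123={{q3,q5},{q3,q5,q6}} U124={{q1,q3},{q3,q5},{q3,q6},{q1,q2,q3},{q1,q3,q6},{q3,q5,q6}} U125={{q1,q2},{q2,q6},{q1,q2,q3},{q1,q2,q6}} U134={{q2,q4},{q3,q5},{q3,q5,q6}} U135={{q2,q4}} U145={{q2,q3},{q2,q4},{q1,q2,q3}} U234={{q3,q5},{q4,q5},{q4,q6},{q3,q5,q6},{q4,q5,q6}} U245={{q1,q2,q3}} U345={{q2,q4}}
  U1234={{q3,q5},{q3,q5,q6}} U1245={{q1,q2,q3}} U1345={{q2,q4}}
components per intersection:
  U1: {{q1},{q2},{q3},{q1,q2},{q1,q3},{q1,q6},{q2,q3},{q2,q4},{q2,q6},{q3,q5},{q3,q6},{q1,q2,q3},{q1,q2,q6},{q1,q3,q6},{q3,q5,q6}}
  U2: {{q1},{q5},{q6},{q1,q2},{q1,q3},{q1,q6},{q2,q6},{q3,q5},{q3,q6},{q4,q5},{q4,q6},{q5,q6},{q1,q2,q3},{q1,q2,q6},{q1,q3,q6},{q3,q5,q6},{q4,q5,q6}}
  U3: {{q4},{q5},{q2,q4},{q3,q5},{q4,q5},{q4,q6},{q5,q6},{q3,q5,q6},{q4,q5,q6}}
  U4: {{q3},{q1,q3},{q2,q3},{q3,q5},{q3,q6},{q1,q2,q3},{q1,q3,q6},{q3,q5,q6}} {{q4},{q2,q4},{q4,q5},{q4,q6},{q4,q5,q6}}
  U5: {{q2},{q1,q2},{q2,q3},{q2,q4},{q2,q6},{q1,q2,q3},{q1,q2,q6}}
  U12: {{q1},{q1,q2},{q1,q3},{q1,q6},{q2,q6},{q3,q5},{q3,q6},{q1,q2,q3},{q1,q2,q6},{q1,q3,q6},{q3,q5,q6}}
  U13: {{q2,q4}} {{q3,q5},{q3,q5,q6}}
  U14: {{q3},{q1,q3},{q2,q3},{q3,q5},{q3,q6},{q1,q2,q3},{q1,q3,q6},{q3,q5,q6}} {{q2,q4}}
  U15: {{q2},{q1,q2},{q2,q3},{q2,q4},{q2,q6},{q1,q2,q3},{q1,q2,q6}}
  U23: {{q5},{q3,q5},{q4,q5},{q4,q6},{q5,q6},{q3,q5,q6},{q4,q5,q6}}
  U24: {{q1,q3},{q3,q5},{q3,q6},{q1,q2,q3},{q1,q3,q6},{q3,q5,q6}} {{q4,q5},{q4,q6},{q4,q5,q6}}
  U25: {{q1,q2},{q2,q6},{q1,q2,q3},{q1,q2,q6}}
  U34: {{q4},{q2,q4},{q4,q5},{q4,q6},{q4,q5,q6}} {{q3,q5},{q3,q5,q6}}
  U35: {{q2,q4}}
  U45: {{q2,q3},{q1,q2,q3}} {{q2,q4}}
  U123: {{q3,q5},{q3,q5,q6}}
  U124: {{q1,q3},{q3,q5},{q3,q6},{q1,q2,q3},{q1,q3,q6},{q3,q5,q6}}
  U125: {{q1,q2},{q2,q6},{q1,q2,q3},{q1,q2,q6}}
  U134: {{q2,q4}} {{q3,q5},{q3,q5,q6}}
  U135: {{q2,q4}}
  U145: {{q2,q3},{q1,q2,q3}} {{q2,q4}}
  U234: {{q3,q5},{q3,q5,q6}} {{q4,q5},{q4,q6},{q4,q5,q6}}
  U245: {{q1,q2,q3}}
  U345: {{q2,q4}}
  U1234: {{q3,q5},{q3,q5,q6}}
  U1245: {{q1,q2,q3}}
  U1345: {{q2,q4}}
C dims 6,15,12,3; δ0: rk 5, SNF 1^5; δ1: rk 9, SNF 1^9; δ2: rk 3, SNF 1^3
degree 0: 6−5−0 = 1 → Ȟ^0 ≅ Z
degree 1: 15−9−5 = 1 → Ȟ^1 ≅ Z
degree 2: 12−3−9 = 0 → Ȟ^2 ≅ 0

Ȟ^0 ≅ Z, Ȟ^1 ≅ Z, Ȟ^2 ≅ 0


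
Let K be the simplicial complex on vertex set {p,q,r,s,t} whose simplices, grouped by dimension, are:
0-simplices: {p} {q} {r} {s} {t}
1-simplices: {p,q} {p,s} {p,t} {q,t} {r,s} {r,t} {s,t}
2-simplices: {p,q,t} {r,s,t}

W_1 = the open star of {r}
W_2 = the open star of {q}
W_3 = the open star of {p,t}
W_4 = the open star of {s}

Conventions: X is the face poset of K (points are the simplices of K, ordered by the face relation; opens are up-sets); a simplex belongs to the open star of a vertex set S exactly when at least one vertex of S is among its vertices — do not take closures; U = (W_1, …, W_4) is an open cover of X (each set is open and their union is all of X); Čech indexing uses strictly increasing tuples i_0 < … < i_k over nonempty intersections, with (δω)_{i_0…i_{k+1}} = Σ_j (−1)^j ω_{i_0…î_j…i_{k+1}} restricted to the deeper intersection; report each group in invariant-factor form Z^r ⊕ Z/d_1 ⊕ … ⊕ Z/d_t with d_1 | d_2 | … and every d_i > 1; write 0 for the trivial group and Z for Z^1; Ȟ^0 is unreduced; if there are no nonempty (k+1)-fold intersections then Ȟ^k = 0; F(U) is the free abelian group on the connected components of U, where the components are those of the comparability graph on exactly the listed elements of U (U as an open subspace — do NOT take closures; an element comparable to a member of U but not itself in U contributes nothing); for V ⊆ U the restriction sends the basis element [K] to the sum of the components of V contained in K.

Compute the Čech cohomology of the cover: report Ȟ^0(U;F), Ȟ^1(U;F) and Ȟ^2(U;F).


nonempty intersections:
  W1={{r},{r,s},{r,t},{r,s,t}} W2={{q},{p,q},{q,t},{p,q,t}} W3={{p},{t},{p,q},{p,s},{p,t},{q,t},{r,t},{s,t},{p,q,t},{r,s,t}} W4={{s},{p,s},{r,s},{s,t},{r,s,t}}
  W13={{r,t},{r,s,t}} W14={{r,s},{r,s,t}} W23={{p,q},{q,t},{p,q,t}} W34={{p,s},{s,t},{r,s,t}}
  W134={{r,s,t}}
components per intersection:
  W1: {{r},{r,s},{r,t},{r,s,t}}
  W2: {{q},{p,q},{q,t},{p,q,t}}
  W3: {{p},{t},{p,q},{p,s},{p,t},{q,t},{r,t},{s,t},{p,q,t},{r,s,t}}
  W4: {{s},{p,s},{r,s},{s,t},{r,s,t}}
  W13: {{r,t},{r,s,t}}
  W14: {{r,s},{r,s,t}}
  W23: {{p,q},{q,t},{p,q,t}}
  W34: {{p,s}} {{s,t},{r,s,t}}
  W134: {{r,s,t}}
C dims 4,5,1; δ0: rk 3, SNF 1^3; δ1: rk 1, SNF 1^1
Ȟ^0: (4−3)−0=1 ⇒ Z
Ȟ^1: (5−1)−3=1 ⇒ Z
Ȟ^2: (1−0)−1=0 ⇒ 0

Ȟ^0 = Z, Ȟ^1 = Z, Ȟ^2 = 0


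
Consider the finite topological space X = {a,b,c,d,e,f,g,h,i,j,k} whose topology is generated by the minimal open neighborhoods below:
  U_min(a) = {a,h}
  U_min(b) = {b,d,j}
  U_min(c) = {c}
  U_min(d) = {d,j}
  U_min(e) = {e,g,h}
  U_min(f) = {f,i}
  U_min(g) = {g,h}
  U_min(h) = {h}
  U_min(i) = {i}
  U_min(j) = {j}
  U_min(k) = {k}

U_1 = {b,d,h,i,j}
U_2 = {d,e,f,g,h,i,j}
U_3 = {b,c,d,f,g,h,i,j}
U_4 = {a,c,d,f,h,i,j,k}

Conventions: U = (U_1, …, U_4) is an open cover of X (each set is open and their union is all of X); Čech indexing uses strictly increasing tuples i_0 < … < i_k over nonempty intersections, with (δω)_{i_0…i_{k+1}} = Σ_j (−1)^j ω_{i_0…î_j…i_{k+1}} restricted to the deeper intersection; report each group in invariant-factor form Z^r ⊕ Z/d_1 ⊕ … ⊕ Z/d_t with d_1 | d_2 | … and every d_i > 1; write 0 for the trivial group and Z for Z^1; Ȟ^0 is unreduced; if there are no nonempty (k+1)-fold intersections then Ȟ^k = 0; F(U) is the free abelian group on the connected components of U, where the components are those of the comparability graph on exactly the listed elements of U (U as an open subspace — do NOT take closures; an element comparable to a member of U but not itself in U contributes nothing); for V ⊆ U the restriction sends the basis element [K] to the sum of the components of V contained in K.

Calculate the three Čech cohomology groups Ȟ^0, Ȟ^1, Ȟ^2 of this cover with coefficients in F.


nonempty overlaps:
  U12={d,h,i,j} U13={b,d,h,i,j} U14={d,h,i,j} U23={d,f,g,h,i,j} U24={d,f,h,i,j} U34={c,d,f,h,i,j}
  U123={d,h,i,j} U124={d,h,i,j} U134={d,h,i,j} U234={d,f,h,i,j}
  U1234={d,h,i,j}
components per intersection:
  U1: {b,d,j} {h} {i}
  U2: {d,j} {e,g,h} {f,i}
  U3: {b,d,j} {c} {f,i} {g,h}
  U4: {a,h} {c} {d,j} {f,i} {k}
  U12: {d,j} {h} {i}
  U13: {b,d,j} {h} {i}
  U14: {d,j} {h} {i}
  U23: {d,j} {f,i} {g,h}
  U24: {d,j} {f,i} {h}
  U34: {c} {d,j} {f,i} {h}
  U123: {d,j} {h} {i}
  U124: {d,j} {h} {i}
  U134: {d,j} {h} {i}
  U234: {d,j} {f,i} {h}
  U1234: {d,j} {h} {i}
C dims 15,19,12,3; δ0: rk 10, SNF 1^10; δ1: rk 9, SNF 1^9; δ2: rk 3, SNF 1^3
degree 0: 15−10−0 = 5 → Ȟ^0 ≅ Z^5
degree 1: 19−9−10 = 0 → Ȟ^1 ≅ 0
degree 2: 12−3−9 = 0 → Ȟ^2 ≅ 0

Ȟ^0(U;F) ≅ Z^5, Ȟ^1(U;F) ≅ 0, Ȟ^2(U;F) ≅ 0


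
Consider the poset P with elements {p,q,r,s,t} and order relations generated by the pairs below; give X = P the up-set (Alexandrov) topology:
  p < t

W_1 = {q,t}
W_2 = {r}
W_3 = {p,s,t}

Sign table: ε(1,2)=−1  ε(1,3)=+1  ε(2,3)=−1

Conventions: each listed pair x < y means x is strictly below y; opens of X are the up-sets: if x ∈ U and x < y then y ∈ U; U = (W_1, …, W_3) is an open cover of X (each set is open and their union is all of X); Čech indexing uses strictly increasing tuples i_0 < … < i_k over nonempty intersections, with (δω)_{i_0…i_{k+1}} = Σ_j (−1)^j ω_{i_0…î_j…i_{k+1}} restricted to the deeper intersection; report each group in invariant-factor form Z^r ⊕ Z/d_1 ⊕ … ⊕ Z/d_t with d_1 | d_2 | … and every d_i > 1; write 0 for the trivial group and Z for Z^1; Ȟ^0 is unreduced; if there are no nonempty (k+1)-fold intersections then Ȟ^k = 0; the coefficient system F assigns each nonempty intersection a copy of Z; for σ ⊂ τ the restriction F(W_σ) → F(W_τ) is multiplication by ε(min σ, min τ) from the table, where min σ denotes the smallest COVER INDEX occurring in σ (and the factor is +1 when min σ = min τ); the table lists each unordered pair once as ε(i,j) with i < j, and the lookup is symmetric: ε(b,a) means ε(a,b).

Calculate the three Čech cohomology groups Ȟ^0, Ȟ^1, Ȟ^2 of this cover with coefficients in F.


nonempty intersections:
  W13={t}
C dims 3,1; δ0: rk 1, SNF 1^1
Ȟ^0: (3−1)−0=2 ⇒ Z^2
Ȟ^1: (1−0)−1=0 ⇒ 0
Ȟ^2: (0−0)−0=0 ⇒ 0

Ȟ^0(U;F) ≅ Z^2, Ȟ^1(U;F) ≅ 0, Ȟ^2(U;F) ≅ 0


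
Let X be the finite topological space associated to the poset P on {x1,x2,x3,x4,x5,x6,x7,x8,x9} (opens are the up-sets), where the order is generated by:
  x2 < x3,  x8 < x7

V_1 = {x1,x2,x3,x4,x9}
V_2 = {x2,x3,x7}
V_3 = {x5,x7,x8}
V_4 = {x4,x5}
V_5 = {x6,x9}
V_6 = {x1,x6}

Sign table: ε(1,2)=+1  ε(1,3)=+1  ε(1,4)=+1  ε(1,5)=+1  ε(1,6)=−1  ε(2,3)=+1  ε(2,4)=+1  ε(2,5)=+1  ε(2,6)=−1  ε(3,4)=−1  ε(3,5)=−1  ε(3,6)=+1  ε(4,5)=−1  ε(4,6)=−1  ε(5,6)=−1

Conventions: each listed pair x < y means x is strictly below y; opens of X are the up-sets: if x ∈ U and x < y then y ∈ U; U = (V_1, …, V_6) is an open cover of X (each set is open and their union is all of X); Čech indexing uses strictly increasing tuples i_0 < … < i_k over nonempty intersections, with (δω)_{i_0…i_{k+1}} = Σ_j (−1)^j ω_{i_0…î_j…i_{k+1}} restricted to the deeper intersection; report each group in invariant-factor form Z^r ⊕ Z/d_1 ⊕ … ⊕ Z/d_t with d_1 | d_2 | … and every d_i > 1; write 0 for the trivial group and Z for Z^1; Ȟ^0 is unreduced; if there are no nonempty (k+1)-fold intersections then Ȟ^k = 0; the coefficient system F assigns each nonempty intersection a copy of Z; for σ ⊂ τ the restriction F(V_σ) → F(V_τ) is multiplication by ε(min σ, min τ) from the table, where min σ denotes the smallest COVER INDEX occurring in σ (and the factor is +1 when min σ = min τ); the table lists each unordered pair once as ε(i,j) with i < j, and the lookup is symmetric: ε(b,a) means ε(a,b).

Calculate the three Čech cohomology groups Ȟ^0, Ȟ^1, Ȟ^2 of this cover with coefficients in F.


nonempty overlaps:
  V12={x2,x3} V14={x4} V15={x9} V16={x1} V23={x7} V34={x5} V56={x6}
C dims 6,7; δ0: rk 6, SNF 1^5·2
degree 0: 6−6−0 = 0 → Ȟ^0 ≅ 0
degree 1: 7−0−6 = 1 plus torsion [2] → Ȟ^1 ≅ Z ⊕ Z/2
degree 2: 0−0−0 = 0 → Ȟ^2 ≅ 0

Ȟ^0 ≅ 0,  Ȟ^1 ≅ Z ⊕ Z/2,  Ȟ^2 ≅ 0


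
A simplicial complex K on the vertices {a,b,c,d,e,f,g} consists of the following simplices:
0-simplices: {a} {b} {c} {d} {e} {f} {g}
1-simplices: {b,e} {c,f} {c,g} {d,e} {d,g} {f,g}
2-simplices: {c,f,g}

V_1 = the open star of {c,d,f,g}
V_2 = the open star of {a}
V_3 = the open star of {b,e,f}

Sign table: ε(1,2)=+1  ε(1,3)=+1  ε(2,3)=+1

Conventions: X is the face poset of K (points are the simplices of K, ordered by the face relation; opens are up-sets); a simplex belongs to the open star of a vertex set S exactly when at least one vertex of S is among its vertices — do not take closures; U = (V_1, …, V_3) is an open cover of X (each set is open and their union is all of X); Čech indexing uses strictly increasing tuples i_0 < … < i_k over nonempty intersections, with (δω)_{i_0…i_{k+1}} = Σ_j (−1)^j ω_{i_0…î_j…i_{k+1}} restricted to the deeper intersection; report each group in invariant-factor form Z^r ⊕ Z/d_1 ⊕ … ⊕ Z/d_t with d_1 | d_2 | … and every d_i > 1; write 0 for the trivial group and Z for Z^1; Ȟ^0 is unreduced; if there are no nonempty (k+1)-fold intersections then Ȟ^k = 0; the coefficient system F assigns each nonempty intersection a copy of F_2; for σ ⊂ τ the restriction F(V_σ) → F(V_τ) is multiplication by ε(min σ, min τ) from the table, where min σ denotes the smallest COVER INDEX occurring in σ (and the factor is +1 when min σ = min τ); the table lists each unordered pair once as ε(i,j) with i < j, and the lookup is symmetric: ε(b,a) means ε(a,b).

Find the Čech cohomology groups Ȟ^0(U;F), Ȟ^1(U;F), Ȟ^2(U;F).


Ȟ^0 ≅ Z/2 ⊕ Z/2, Ȟ^1 ≅ 0 and Ȟ^2 ≅ 0

nerve of the cover:
  V1={{c},{d},{f},{g},{c,f},{c,g},{d,e},{d,g},{f,g},{c,f,g}} V2={{a}} V3={{b},{e},{f},{b,e},{c,f},{d,e},{f,g},{c,f,g}}
  V13={{f},{c,f},{d,e},{f,g},{c,f,g}}
C dims 3,1; δ0: rk_F2 1
Ȟ^0 = (3 − 1) − 0 = 2, so Ȟ^0 ≅ Z/2 ⊕ Z/2
Ȟ^1 = (1 − 0) − 1 = 0, so Ȟ^1 ≅ 0
Ȟ^2 = (0 − 0) − 0 = 0, so Ȟ^2 ≅ 0


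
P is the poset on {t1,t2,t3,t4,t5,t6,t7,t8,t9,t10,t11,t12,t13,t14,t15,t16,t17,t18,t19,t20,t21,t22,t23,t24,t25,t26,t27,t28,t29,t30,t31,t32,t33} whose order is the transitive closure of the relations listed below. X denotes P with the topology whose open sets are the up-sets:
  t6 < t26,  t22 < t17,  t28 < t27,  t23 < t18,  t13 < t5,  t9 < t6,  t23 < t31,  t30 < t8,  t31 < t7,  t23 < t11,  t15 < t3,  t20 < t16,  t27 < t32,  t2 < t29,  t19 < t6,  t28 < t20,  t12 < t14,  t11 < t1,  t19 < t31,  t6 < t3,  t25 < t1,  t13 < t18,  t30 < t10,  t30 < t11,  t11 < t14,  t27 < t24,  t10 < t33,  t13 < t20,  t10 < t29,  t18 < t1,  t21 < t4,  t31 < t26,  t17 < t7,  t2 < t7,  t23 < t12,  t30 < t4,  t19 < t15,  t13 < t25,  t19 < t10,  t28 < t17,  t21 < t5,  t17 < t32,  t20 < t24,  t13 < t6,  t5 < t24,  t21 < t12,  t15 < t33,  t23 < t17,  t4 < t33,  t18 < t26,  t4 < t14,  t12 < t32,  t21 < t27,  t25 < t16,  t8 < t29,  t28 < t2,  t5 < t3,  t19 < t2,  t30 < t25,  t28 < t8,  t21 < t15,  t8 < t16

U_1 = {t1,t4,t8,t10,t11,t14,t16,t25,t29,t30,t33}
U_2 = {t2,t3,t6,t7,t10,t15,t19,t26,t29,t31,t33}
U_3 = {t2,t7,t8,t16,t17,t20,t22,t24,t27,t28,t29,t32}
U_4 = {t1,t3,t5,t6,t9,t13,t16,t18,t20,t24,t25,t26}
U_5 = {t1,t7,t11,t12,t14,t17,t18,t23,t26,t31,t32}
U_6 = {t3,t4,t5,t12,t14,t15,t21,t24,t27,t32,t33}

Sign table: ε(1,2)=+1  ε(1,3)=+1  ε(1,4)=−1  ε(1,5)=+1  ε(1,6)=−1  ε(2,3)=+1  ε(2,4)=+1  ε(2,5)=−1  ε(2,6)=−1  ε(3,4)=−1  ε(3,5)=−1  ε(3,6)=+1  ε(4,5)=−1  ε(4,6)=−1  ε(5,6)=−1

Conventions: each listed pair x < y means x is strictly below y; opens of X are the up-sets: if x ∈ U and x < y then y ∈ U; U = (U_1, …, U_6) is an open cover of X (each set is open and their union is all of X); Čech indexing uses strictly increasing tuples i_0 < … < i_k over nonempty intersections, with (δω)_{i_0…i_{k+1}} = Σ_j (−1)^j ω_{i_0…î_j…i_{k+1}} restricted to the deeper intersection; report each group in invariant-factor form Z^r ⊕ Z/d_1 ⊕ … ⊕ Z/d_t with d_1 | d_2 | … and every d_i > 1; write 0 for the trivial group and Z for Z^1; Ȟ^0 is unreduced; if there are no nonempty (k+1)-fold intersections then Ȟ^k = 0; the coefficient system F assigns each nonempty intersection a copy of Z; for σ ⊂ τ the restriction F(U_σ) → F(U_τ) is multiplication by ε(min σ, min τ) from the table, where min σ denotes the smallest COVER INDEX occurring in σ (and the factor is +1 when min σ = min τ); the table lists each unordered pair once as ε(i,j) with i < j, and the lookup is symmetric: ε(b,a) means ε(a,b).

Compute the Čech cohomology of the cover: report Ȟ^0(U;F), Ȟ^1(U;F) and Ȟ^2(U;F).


nerve of the cover:
  U12={t10,t29,t33} U13={t8,t16,t29} U14={t1,t16,t25} U15={t1,t11,t14} U16={t4,t14,t33} U23={t2,t7,t29} U24={t3,t6,t26} U25={t7,t26,t31} U26={t3,t15,t33} U34={t16,t20,t24} U35={t7,t17,t32} U36={t24,t27,t32} U45={t1,t18,t26} U46={t3,t5,t24} U56={t12,t14,t32}
  U123={t29} U126={t33} U134={t16} U145={t1} U156={t14} U235={t7} U245={t26} U246={t3} U346={t24} U356={t32}
C dims 6,15,10; δ0: rk 6, SNF 1^5·2; δ1: rk 9, SNF 1^9
Ȟ^0 = (6 − 6) − 0 = 0, so Ȟ^0 ≅ 0
Ȟ^1 = (15 − 9) − 6 = 0 plus torsion [2], so Ȟ^1 ≅ Z/2
Ȟ^2 = (10 − 0) − 9 = 1, so Ȟ^2 ≅ Z

Ȟ^0 = 0,  Ȟ^1 = Z/2,  Ȟ^2 = Z


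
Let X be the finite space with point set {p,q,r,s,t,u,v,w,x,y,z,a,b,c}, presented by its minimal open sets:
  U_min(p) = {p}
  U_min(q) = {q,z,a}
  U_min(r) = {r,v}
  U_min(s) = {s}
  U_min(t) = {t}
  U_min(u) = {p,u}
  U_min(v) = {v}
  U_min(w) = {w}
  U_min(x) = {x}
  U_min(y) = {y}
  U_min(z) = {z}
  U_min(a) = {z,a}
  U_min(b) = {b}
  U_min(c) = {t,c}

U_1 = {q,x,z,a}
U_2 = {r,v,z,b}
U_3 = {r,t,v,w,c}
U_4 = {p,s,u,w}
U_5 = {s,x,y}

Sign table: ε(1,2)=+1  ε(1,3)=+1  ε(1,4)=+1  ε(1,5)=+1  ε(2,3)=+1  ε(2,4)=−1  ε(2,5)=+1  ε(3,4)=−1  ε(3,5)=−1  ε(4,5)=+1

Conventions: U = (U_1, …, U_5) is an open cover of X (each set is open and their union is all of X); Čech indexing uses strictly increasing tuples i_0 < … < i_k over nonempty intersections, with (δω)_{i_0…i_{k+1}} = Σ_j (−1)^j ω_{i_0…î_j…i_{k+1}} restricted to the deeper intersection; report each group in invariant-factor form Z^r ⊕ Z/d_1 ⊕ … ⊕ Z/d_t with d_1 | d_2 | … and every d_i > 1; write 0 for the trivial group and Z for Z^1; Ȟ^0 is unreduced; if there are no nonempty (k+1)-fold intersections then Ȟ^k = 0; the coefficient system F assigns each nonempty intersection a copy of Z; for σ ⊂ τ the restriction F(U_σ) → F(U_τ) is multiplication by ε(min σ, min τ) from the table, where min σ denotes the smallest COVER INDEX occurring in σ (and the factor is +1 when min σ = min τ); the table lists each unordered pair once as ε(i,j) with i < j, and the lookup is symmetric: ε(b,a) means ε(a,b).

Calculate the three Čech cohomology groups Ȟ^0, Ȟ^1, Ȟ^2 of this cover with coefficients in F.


Ȟ^0 ≅ 0; Ȟ^1 ≅ Z/2; Ȟ^2 ≅ 0

nerve simplices:
  U12={z} U15={x} U23={r,v} U34={w} U45={s}
C dims 5,5; δ0: rk 5, SNF 1^4·2
degree 0: 5−5−0 = 0 → Ȟ^0 ≅ 0
degree 1: 5−0−5 = 0 plus torsion [2] → Ȟ^1 ≅ Z/2
degree 2: 0−0−0 = 0 → Ȟ^2 ≅ 0


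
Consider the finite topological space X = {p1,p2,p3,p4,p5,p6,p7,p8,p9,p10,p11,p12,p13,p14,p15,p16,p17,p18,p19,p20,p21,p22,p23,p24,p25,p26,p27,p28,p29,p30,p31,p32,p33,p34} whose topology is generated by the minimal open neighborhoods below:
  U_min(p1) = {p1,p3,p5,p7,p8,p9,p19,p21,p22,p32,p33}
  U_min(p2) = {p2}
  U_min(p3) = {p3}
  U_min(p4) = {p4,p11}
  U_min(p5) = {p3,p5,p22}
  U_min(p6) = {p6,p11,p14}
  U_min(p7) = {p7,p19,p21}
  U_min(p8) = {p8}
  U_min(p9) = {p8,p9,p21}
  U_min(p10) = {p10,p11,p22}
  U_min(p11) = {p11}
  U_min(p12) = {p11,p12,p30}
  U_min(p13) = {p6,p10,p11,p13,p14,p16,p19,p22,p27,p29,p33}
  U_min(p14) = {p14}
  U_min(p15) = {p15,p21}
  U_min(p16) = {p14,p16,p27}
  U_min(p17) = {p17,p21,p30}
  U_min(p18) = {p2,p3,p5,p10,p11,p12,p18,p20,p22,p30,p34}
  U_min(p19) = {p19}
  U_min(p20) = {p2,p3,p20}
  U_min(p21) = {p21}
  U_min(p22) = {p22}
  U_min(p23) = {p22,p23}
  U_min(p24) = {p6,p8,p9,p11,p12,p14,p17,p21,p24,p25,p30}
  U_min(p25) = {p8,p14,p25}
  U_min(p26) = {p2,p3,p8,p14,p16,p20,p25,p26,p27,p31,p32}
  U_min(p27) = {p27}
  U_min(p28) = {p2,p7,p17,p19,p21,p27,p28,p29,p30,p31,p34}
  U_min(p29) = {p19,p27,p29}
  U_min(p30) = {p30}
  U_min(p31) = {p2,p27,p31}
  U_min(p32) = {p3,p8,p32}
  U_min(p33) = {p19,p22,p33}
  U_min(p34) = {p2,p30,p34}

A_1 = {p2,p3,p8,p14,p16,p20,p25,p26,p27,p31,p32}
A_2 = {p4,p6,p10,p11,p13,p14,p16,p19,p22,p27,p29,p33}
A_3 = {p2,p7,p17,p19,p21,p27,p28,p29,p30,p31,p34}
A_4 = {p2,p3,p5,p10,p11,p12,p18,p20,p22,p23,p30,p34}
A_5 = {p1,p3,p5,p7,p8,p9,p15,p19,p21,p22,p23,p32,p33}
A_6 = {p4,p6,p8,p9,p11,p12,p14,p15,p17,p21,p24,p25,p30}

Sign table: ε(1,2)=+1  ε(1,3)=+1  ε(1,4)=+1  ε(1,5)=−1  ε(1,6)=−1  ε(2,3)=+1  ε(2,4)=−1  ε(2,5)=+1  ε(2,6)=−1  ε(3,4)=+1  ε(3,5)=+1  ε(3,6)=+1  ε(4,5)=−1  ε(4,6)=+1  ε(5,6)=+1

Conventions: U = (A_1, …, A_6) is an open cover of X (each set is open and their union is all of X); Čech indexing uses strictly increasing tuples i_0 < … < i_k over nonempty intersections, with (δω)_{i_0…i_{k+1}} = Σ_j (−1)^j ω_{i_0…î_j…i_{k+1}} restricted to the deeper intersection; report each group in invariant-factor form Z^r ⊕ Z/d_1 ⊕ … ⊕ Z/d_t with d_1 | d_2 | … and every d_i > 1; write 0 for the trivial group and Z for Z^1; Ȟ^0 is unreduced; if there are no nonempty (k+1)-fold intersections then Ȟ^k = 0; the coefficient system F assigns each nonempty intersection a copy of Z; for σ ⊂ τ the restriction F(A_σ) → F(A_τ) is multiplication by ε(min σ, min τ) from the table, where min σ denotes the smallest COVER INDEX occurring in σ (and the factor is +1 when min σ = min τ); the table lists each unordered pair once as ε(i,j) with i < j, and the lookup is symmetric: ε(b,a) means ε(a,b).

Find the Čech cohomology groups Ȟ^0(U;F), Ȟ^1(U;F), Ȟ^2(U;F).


Ȟ^0 ≅ 0, Ȟ^1 ≅ Z/2, Ȟ^2 ≅ Z

nonempty overlaps:
  A12={p14,p16,p27} A13={p2,p27,p31} A14={p2,p3,p20} A15={p3,p8,p32} A16={p8,p14,p25} A23={p19,p27,p29} A24={p10,p11,p22} A25={p19,p22,p33} A26={p4,p6,p11,p14} A34={p2,p30,p34} A35={p7,p19,p21} A36={p17,p21,p30} A45={p3,p5,p22,p23} A46={p11,p12,p30} A56={p8,p9,p15,p21}
  A123={p27} A126={p14} A134={p2} A145={p3} A156={p8} A235={p19} A245={p22} A246={p11} A346={p30} A356={p21}
C dims 6,15,10; δ0: rk 6, SNF 1^5·2; δ1: rk 9, SNF 1^9
degree 0: 6−6−0 = 0 → Ȟ^0 ≅ 0
degree 1: 15−9−6 = 0 plus torsion [2] → Ȟ^1 ≅ Z/2
degree 2: 10−0−9 = 1 → Ȟ^2 ≅ Z


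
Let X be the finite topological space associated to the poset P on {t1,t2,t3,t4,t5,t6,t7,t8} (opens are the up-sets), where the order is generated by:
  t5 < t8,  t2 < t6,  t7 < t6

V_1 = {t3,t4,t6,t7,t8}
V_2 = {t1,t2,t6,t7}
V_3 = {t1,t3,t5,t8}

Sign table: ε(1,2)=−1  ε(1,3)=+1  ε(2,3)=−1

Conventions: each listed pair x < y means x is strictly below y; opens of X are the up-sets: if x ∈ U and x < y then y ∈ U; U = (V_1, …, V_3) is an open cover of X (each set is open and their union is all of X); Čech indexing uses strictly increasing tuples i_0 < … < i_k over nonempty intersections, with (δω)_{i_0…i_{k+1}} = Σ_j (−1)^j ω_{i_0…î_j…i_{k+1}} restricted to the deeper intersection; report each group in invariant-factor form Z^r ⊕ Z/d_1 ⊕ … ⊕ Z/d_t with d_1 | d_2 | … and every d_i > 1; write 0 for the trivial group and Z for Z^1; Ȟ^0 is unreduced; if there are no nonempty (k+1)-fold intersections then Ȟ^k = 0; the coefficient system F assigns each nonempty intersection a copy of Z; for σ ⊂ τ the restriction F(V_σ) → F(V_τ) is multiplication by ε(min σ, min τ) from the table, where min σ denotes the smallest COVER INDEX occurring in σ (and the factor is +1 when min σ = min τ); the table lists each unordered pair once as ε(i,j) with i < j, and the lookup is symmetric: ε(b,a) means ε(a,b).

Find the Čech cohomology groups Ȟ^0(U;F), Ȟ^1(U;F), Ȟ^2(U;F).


Ȟ^0 = Z, Ȟ^1 = Z and Ȟ^2 = 0

nerve of the cover:
  V12={t6,t7} V13={t3,t8} V23={t1}
C dims 3,3; δ0: rk 2, SNF 1^2
Ȟ^0 = (3 − 2) − 0 = 1, so Ȟ^0 ≅ Z
Ȟ^1 = (3 − 0) − 2 = 1, so Ȟ^1 ≅ Z
Ȟ^2 = (0 − 0) − 0 = 0, so Ȟ^2 ≅ 0


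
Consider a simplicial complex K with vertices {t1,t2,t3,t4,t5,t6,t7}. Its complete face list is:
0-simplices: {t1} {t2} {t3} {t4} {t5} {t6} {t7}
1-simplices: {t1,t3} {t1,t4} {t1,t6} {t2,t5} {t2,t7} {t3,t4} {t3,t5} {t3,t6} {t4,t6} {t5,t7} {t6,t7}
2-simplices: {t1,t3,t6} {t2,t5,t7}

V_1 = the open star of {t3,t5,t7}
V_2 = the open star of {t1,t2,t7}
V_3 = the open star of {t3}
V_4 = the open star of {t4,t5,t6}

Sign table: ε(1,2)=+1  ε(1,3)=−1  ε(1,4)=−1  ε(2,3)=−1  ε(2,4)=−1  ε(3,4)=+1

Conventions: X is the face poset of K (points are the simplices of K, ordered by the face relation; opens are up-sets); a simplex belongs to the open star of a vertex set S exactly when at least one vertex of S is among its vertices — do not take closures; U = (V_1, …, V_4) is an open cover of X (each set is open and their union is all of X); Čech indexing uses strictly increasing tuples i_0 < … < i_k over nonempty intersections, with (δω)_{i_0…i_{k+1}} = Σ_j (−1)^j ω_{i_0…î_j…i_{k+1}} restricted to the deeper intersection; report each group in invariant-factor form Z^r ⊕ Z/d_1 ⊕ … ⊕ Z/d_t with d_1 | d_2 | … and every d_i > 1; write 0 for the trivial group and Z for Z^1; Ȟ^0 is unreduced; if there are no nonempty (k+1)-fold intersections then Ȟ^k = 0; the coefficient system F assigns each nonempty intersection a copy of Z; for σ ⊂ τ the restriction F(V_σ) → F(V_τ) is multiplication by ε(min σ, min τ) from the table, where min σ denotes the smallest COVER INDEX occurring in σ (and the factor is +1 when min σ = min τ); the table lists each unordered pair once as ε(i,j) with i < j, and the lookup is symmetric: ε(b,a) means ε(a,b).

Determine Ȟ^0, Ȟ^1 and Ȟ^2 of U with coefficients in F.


nerve of the cover:
  V1={{t3},{t5},{t7},{t1,t3},{t2,t5},{t2,t7},{t3,t4},{t3,t5},{t3,t6},{t5,t7},{t6,t7},{t1,t3,t6},{t2,t5,t7}} V2={{t1},{t2},{t7},{t1,t3},{t1,t4},{t1,t6},{t2,t5},{t2,t7},{t5,t7},{t6,t7},{t1,t3,t6},{t2,t5,t7}} V3={{t3},{t1,t3},{t3,t4},{t3,t5},{t3,t6},{t1,t3,t6}} V4={{t4},{t5},{t6},{t1,t4},{t1,t6},{t2,t5},{t3,t4},{t3,t5},{t3,t6},{t4,t6},{t5,t7},{t6,t7},{t1,t3,t6},{t2,t5,t7}}
  V12={{t7},{t1,t3},{t2,t5},{t2,t7},{t5,t7},{t6,t7},{t1,t3,t6},{t2,t5,t7}} V13={{t3},{t1,t3},{t3,t4},{t3,t5},{t3,t6},{t1,t3,t6}} V14={{t5},{t2,t5},{t3,t4},{t3,t5},{t3,t6},{t5,t7},{t6,t7},{t1,t3,t6},{t2,t5,t7}} V23={{t1,t3},{t1,t3,t6}} V24={{t1,t4},{t1,t6},{t2,t5},{t5,t7},{t6,t7},{t1,t3,t6},{t2,t5,t7}} V34={{t3,t4},{t3,t5},{t3,t6},{t1,t3,t6}}
  V123={{t1,t3},{t1,t3,t6}} V124={{t2,t5},{t5,t7},{t6,t7},{t1,t3,t6},{t2,t5,t7}} V134={{t3,t4},{t3,t5},{t3,t6},{t1,t3,t6}} V234={{t1,t3,t6}}
  V1234={{t1,t3,t6}}
C dims 4,6,4,1; δ0: rk 3, SNF 1^3; δ1: rk 3, SNF 1^3; δ2: rk 1, SNF 1^1
Ȟ^0 = (4 − 3) − 0 = 1, so Ȟ^0 ≅ Z
Ȟ^1 = (6 − 3) − 3 = 0, so Ȟ^1 ≅ 0
Ȟ^2 = (4 − 1) − 3 = 0, so Ȟ^2 ≅ 0

Ȟ^0 = Z,  Ȟ^1 = 0,  Ȟ^2 = 0


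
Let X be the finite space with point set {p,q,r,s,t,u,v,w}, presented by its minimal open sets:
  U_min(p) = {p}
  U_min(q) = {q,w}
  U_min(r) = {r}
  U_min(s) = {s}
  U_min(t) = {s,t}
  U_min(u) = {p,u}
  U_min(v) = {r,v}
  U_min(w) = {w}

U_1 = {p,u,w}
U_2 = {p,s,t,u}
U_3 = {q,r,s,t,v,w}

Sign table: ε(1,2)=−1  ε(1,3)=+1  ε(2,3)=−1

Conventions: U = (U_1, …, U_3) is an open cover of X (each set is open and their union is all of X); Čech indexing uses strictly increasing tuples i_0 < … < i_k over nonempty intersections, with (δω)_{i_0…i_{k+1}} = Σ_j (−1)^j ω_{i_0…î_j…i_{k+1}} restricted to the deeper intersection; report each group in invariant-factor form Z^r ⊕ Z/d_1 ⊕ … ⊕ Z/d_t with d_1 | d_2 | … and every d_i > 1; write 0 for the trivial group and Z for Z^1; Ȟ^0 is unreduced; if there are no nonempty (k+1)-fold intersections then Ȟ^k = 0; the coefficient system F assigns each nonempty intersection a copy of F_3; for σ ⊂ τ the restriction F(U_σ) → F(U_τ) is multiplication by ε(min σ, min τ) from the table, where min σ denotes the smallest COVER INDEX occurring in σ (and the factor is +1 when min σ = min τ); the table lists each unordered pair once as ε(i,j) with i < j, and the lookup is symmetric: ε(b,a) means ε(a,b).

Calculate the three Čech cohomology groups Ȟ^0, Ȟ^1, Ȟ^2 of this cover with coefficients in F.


intersection data:
  U12={p,u} U13={w} U23={s,t}
C dims 3,3; δ0: rk_F3 2
Ȟ^0 = (3 − 2) − 0 = 1, so Ȟ^0 ≅ Z/3
Ȟ^1 = (3 − 0) − 2 = 1, so Ȟ^1 ≅ Z/3
Ȟ^2 = (0 − 0) − 0 = 0, so Ȟ^2 ≅ 0

Ȟ^0 = Z/3, Ȟ^1 = Z/3, Ȟ^2 = 0


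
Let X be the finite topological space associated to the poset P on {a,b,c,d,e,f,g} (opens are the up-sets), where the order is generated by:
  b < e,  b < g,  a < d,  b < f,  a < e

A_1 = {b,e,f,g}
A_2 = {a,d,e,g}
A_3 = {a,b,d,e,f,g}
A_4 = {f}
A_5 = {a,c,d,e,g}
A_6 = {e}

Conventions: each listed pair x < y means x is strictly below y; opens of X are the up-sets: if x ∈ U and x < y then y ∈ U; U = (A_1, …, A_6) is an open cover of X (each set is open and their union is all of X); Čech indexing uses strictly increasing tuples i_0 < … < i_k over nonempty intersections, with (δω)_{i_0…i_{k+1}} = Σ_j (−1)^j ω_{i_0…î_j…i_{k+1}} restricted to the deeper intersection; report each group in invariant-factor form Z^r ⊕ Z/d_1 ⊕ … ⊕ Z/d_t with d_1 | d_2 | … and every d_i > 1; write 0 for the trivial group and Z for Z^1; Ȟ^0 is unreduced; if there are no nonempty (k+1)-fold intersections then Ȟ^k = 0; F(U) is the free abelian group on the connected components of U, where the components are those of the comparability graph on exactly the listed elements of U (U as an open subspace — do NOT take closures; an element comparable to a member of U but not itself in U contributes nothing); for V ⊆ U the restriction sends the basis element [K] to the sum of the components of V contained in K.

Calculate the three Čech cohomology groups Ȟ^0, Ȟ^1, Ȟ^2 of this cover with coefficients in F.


nonempty overlaps:
  A12={e,g} A13={b,e,f,g} A14={f} A15={e,g} A16={e} A23={a,d,e,g} A25={a,d,e,g} A26={e} A34={f} A35={a,d,e,g} A36={e} A56={e}
  A123={e,g} A125={e,g} A126={e} A134={f} A135={e,g} A136={e} A156={e} A235={a,d,e,g} A236={e} A256={e} A356={e}
  A1235={e,g} A1236={e} A1256={e} A1356={e} A2356={e}
  A12356={e}
components per intersection:
  A1: {b,e,f,g}
  A2: {a,d,e} {g}
  A3: {a,b,d,e,f,g}
  A4: {f}
  A5: {a,d,e} {c} {g}
  A6: {e}
  A12: {e} {g}
  A13: {b,e,f,g}
  A14: {f}
  A15: {e} {g}
  A16: {e}
  A23: {a,d,e} {g}
  A25: {a,d,e} {g}
  A26: {e}
  A34: {f}
  A35: {a,d,e} {g}
  A36: {e}
  A56: {e}
  A123: {e} {g}
  A125: {e} {g}
  A126: {e}
  A134: {f}
  A135: {e} {g}
  A136: {e}
  A156: {e}
  A235: {a,d,e} {g}
  A236: {e}
  A256: {e}
  A356: {e}
  A1235: {e} {g}
  A1236: {e}
  A1256: {e}
  A1356: {e}
  A2356: {e}
  A12356: {e}
C dims 9,17,15,6; δ0: rk 7, SNF 1^7; δ1: rk 10, SNF 1^10; δ2: rk 5, SNF 1^5
degree 0: 9−7−0 = 2 → Ȟ^0 ≅ Z^2
degree 1: 17−10−7 = 0 → Ȟ^1 ≅ 0
degree 2: 15−5−10 = 0 → Ȟ^2 ≅ 0

Ȟ^0(U;F) ≅ Z^2,  Ȟ^1(U;F) ≅ 0,  Ȟ^2(U;F) ≅ 0


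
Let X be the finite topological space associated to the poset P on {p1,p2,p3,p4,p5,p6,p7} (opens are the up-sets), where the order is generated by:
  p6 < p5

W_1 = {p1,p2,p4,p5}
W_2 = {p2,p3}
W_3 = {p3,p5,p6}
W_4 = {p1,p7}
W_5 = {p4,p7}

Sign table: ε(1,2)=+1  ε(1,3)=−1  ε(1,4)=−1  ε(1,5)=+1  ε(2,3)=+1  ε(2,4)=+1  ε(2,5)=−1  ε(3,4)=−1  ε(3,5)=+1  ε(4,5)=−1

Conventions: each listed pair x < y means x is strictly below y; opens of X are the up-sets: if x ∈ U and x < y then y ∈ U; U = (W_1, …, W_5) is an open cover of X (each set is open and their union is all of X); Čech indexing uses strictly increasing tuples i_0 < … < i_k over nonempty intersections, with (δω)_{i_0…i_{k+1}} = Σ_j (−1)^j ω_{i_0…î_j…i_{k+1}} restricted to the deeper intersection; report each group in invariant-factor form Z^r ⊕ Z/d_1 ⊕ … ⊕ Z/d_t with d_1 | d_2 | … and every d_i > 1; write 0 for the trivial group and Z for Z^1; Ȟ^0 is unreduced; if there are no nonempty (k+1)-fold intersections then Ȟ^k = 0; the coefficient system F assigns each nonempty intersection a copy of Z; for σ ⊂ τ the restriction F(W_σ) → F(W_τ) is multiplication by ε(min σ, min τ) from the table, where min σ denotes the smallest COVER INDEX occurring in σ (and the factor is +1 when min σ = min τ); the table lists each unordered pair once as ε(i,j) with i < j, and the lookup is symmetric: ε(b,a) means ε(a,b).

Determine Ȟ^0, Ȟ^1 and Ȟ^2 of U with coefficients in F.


nonempty overlaps:
  W12={p2} W13={p5} W14={p1} W15={p4} W23={p3} W45={p7}
C dims 5,6; δ0: rk 5, SNF 1^4·2
degree 0: 5−5−0 = 0 → Ȟ^0 ≅ 0
degree 1: 6−0−5 = 1 plus torsion [2] → Ȟ^1 ≅ Z ⊕ Z/2
degree 2: 0−0−0 = 0 → Ȟ^2 ≅ 0

Ȟ^0 ≅ 0; Ȟ^1 ≅ Z ⊕ Z/2; Ȟ^2 ≅ 0


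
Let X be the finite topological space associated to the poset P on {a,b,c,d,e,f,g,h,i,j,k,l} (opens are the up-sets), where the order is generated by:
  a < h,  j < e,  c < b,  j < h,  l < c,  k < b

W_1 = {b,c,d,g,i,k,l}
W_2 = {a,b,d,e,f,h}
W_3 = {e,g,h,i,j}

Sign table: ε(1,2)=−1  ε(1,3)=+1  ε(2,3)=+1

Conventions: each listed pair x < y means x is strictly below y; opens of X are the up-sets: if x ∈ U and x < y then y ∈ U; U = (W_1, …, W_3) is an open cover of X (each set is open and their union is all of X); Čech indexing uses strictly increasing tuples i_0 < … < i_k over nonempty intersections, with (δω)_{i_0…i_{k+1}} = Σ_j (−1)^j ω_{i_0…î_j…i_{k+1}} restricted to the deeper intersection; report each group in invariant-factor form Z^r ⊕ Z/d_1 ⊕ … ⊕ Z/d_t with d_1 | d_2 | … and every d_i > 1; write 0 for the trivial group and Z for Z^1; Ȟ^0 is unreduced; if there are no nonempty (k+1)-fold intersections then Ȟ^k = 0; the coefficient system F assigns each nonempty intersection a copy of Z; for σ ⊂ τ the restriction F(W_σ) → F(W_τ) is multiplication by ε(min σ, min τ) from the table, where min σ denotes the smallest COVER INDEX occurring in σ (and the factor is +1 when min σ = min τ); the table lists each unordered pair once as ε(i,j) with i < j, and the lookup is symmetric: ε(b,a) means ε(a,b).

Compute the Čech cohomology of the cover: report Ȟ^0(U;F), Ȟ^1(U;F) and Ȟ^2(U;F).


Ȟ^0 = 0, Ȟ^1 = Z/2, Ȟ^2 = 0

nonempty overlaps:
  W12={b,d} W13={g,i} W23={e,h}
C dims 3,3; δ0: rk 3, SNF 1^2·2
degree 0: 3−3−0 = 0 → Ȟ^0 ≅ 0
degree 1: 3−0−3 = 0 plus torsion [2] → Ȟ^1 ≅ Z/2
degree 2: 0−0−0 = 0 → Ȟ^2 ≅ 0


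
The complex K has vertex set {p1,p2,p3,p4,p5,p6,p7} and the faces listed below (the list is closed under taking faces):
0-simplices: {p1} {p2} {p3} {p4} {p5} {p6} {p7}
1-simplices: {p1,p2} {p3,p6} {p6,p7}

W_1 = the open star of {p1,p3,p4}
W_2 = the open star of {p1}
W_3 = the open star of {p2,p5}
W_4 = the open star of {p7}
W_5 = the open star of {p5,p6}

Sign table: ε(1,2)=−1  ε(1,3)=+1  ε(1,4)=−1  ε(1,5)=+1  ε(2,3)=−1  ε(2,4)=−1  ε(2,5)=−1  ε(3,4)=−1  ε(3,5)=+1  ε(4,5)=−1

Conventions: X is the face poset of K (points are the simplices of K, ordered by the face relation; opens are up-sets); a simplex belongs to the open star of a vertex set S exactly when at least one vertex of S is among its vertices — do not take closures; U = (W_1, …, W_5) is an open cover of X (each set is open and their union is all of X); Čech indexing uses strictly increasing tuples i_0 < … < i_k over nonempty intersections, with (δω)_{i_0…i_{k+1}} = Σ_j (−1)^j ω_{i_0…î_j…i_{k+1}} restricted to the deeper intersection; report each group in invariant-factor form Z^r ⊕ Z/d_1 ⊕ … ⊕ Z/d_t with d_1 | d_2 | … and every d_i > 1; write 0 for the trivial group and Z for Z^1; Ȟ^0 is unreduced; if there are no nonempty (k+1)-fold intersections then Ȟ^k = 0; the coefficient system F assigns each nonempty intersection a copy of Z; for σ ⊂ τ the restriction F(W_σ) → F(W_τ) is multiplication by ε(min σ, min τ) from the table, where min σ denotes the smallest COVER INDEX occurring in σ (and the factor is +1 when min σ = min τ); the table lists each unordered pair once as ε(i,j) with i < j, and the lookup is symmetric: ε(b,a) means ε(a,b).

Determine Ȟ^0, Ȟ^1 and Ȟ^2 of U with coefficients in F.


nerve of the cover:
  W1={{p1},{p3},{p4},{p1,p2},{p3,p6}} W2={{p1},{p1,p2}} W3={{p2},{p5},{p1,p2}} W4={{p7},{p6,p7}} W5={{p5},{p6},{p3,p6},{p6,p7}}
  W12={{p1},{p1,p2}} W13={{p1,p2}} W15={{p3,p6}} W23={{p1,p2}} W35={{p5}} W45={{p6,p7}}
  W123={{p1,p2}}
C dims 5,6,1; δ0: rk 4, SNF 1^4; δ1: rk 1, SNF 1^1
Ȟ^0 = (5 − 4) − 0 = 1, so Ȟ^0 ≅ Z
Ȟ^1 = (6 − 1) − 4 = 1, so Ȟ^1 ≅ Z
Ȟ^2 = (1 − 0) − 1 = 0, so Ȟ^2 ≅ 0

Ȟ^0(U;F) ≅ Z, Ȟ^1(U;F) ≅ Z, Ȟ^2(U;F) ≅ 0
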